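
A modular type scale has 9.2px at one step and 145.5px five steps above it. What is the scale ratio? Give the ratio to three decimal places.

r⁵ = 145.5 / 9.2, so r = (145.5/9.2)^(1/5).
r = 15.8152^(1/5) ≈ 1.7371

1.737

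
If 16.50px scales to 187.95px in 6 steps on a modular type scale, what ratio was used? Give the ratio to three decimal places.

1.500

The ratio satisfies 16.50 × r⁶ = 187.95, so r = (187.95 / 16.50)^(1/6).
r = 11.3909^(1/6) ≈ 1.5000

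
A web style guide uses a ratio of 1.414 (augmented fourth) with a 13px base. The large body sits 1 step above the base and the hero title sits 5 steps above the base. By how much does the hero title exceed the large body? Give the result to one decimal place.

Step 1: 13.0 × 1.414 = 18.382px
Step 5: 13.0 × 1.414⁵ = 73.484px
Difference: 73.484 − 18.382 = 55.102px

55.1px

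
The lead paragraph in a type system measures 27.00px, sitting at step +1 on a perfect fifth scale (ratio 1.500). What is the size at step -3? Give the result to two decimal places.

27.00 ÷ 1.500⁴ = 27.00 ÷ 5.06250 ≈ 5.333

5.33px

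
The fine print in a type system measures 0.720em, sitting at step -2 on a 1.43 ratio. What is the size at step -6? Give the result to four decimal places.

0.1722em

Moving from step -2 to step -6 is 4 steps down, so divide by r⁴.
0.720 ÷ 1.43⁴ = 0.720 ÷ 4.18162 ≈ 0.1722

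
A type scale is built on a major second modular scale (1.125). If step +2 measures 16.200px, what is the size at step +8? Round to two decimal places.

32.84px

Moving from step +2 to step +8 is 6 steps up, so multiply by r⁶.
16.200 × 1.125⁶ = 16.200 × 2.02729 ≈ 32.842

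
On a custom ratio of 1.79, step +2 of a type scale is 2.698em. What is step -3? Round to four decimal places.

0.1468em

2.698 ÷ 1.79⁵ = 2.698 ÷ 18.37660 ≈ 0.1468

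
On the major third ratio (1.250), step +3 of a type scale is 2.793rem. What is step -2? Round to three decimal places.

0.915rem

2.793 ÷ 1.250⁵ = 2.793 ÷ 3.05176 ≈ 0.915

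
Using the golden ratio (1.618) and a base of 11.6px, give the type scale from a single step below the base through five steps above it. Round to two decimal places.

7.17px, 11.60px, 18.77px, 30.37px, 49.14px, 79.50px, 128.63px

Step -1: 11.6 ÷ 1.618 = 7.17
Step 0: 11.6px
Step 1: 11.6 × 1.618 = 18.77
Step 2: 11.6 × 1.618² = 30.37
Step 3: 11.6 × 1.618³ = 49.14
Step 4: 11.6 × 1.618⁴ = 79.50
Step 5: 11.6 × 1.618⁵ = 128.63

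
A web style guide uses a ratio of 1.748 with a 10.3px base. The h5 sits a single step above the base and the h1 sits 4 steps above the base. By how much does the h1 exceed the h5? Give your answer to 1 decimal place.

78.2px

Step 1: 10.3 × 1.748 = 18.004px
Step 4: 10.3 × 1.748⁴ = 96.162px
Difference: 96.162 − 18.004 = 78.158px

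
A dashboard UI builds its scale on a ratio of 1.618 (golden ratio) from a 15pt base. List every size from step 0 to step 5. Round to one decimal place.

15.0pt, 24.3pt, 39.3pt, 63.5pt, 102.8pt, 166.3pt

Step 0: 15pt
Step 1: 15.0 × 1.618 = 24.3
Step 2: 15.0 × 1.618² = 39.3
Step 3: 15.0 × 1.618³ = 63.5
Step 4: 15.0 × 1.618⁴ = 102.8
Step 5: 15.0 × 1.618⁵ = 166.3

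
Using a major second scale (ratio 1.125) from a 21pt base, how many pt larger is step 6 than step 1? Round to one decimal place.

18.9pt

Step 1: 21.0 × 1.125 = 23.625pt
Step 6: 21.0 × 1.125⁶ = 42.573pt
Difference: 42.573 − 23.625 = 18.948pt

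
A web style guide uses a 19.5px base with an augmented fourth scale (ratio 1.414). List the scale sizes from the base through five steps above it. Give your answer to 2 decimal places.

Step 0: 19.5px
Step 1: 19.5 × 1.414 = 27.57
Step 2: 19.5 × 1.414² = 38.99
Step 3: 19.5 × 1.414³ = 55.13
Step 4: 19.5 × 1.414⁴ = 77.95
Step 5: 19.5 × 1.414⁵ = 110.23

19.50px, 27.57px, 38.99px, 55.13px, 77.95px, 110.23px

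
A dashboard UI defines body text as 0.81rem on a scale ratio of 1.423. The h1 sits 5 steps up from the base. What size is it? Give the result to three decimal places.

4.726rem

0.81 × 1.423⁵ = 0.81 × 5.83478 ≈ 4.726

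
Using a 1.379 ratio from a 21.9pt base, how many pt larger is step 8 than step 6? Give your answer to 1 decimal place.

Step 6: 21.9 × 1.379⁶ = 150.602pt
Step 8: 21.9 × 1.379⁸ = 286.390pt
Difference: 286.390 − 150.602 = 135.788pt

135.8pt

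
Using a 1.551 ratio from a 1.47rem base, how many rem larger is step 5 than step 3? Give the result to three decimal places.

7.709rem

Step 3: 1.47 × 1.551³ = 5.48470rem
Step 5: 1.47 × 1.551⁵ = 13.19400rem
Difference: 13.19400 − 5.48470 = 7.70930rem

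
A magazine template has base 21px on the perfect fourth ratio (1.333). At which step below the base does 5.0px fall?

1.333ⁿ = 21 / 5.0 = 4.2000
n = ln(4.2000) / ln(1.333) = 1.4351 / 0.2874 ≈ 4.99

5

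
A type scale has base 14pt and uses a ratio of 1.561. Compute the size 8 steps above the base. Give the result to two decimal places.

493.57pt

A modular type scale is a geometric sequence: sizeₙ = base × rⁿ.
14.0 × 1.561⁸ = 14.0 × 35.25520 ≈ 493.57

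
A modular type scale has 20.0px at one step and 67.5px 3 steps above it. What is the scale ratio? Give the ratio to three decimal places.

r³ = 67.5 / 20.0, so r = (67.5/20.0)^(1/3).
r = 3.3750^(1/3) ≈ 1.5000

1.500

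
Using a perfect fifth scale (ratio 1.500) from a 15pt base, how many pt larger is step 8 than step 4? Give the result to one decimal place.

308.5pt

Step 4: 15.0 × 1.500⁴ = 75.938pt
Step 8: 15.0 × 1.500⁸ = 384.434pt
Difference: 384.434 − 75.938 = 308.496pt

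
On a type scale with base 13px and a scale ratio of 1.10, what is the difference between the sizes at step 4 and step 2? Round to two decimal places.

3.30px

Step 2: 13.0 × 1.10² = 15.7300px
Step 4: 13.0 × 1.10⁴ = 19.0333px
Difference: 19.0333 − 15.7300 = 3.3033px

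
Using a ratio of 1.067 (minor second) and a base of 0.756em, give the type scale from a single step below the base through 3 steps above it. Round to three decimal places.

0.709em, 0.756em, 0.807em, 0.861em, 0.918em

Step -1: 0.756 ÷ 1.067 = 0.709
Step 0: 0.756em
Step 1: 0.756 × 1.067 = 0.807
Step 2: 0.756 × 1.067² = 0.861
Step 3: 0.756 × 1.067³ = 0.918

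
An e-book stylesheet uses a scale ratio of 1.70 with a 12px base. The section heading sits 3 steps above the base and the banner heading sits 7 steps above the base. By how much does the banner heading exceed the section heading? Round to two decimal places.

433.45px

Step 3: 12.0 × 1.70³ = 58.9560px
Step 7: 12.0 × 1.70⁷ = 492.4064px
Difference: 492.4064 − 58.9560 = 433.4504px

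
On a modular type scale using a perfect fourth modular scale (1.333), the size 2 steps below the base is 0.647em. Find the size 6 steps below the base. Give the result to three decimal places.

The gap is -6 − (-2) = -4 steps, so the factor is 1.333^-4.
0.647 ÷ 1.333⁴ = 0.647 ÷ 3.15733 ≈ 0.205

0.205em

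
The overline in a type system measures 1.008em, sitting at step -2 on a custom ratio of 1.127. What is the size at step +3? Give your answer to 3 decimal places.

1.008 × 1.127⁵ = 1.008 × 1.81811 ≈ 1.833

1.833em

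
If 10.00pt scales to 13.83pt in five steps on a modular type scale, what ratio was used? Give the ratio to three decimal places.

1.067

The ratio satisfies 10.00 × r⁵ = 13.83, so r = (13.83 / 10.00)^(1/5).
r = 1.3830^(1/5) ≈ 1.0670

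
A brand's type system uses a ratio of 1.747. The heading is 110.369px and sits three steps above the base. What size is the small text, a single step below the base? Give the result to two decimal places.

The gap is -1 − (3) = -4 steps, so the factor is 1.747^-4.
110.369 ÷ 1.747⁴ = 110.369 ÷ 9.31476 ≈ 11.849

11.85px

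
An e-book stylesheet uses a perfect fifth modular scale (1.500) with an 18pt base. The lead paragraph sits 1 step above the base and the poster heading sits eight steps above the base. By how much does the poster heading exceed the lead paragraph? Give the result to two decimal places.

Step 1: 18.0 × 1.500 = 27.0000pt
Step 8: 18.0 × 1.500⁸ = 461.3203pt
Difference: 461.3203 − 27.0000 = 434.3203pt

434.32pt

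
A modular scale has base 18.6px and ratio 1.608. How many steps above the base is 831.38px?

8

1.608ⁿ = 831.38 / 18.6 = 44.6978
n = ln(44.6978) / ln(1.608) = 3.7999 / 0.4750 ≈ 8.00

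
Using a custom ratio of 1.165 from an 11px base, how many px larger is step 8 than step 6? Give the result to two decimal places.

9.82px

Step 6: 11.0 × 1.165⁶ = 27.5010px
Step 8: 11.0 × 1.165⁸ = 37.3250px
Difference: 37.3250 − 27.5010 = 9.8240px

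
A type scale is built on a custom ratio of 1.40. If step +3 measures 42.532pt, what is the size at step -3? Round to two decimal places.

5.65pt

The gap is -3 − (3) = -6 steps, so the factor is 1.40^-6.
42.532 ÷ 1.40⁶ = 42.532 ÷ 7.52954 ≈ 5.649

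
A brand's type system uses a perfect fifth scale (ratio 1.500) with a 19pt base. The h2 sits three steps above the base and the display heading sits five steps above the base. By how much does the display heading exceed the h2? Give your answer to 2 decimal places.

80.16pt

Step 3: 19.0 × 1.500³ = 64.1250pt
Step 5: 19.0 × 1.500⁵ = 144.2812pt
Difference: 144.2812 − 64.1250 = 80.1562pt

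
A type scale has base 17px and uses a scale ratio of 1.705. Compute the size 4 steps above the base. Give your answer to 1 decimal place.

143.7px

Each step on a modular scale multiplies by the ratio, so the size n steps from the base is base × ratioⁿ.
17.0 × 1.705⁴ = 17.0 × 8.45079 ≈ 143.66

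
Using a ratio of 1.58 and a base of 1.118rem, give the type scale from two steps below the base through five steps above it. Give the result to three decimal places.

0.448rem, 0.708rem, 1.118rem, 1.766rem, 2.791rem, 4.410rem, 6.967rem, 11.008rem

Step -2: 1.118 ÷ 1.58² = 0.448
Step -1: 1.118 ÷ 1.58 = 0.708
Step 0: 1.118rem
Step 1: 1.118 × 1.58 = 1.766
Step 2: 1.118 × 1.58² = 2.791
Step 3: 1.118 × 1.58³ = 4.410
Step 4: 1.118 × 1.58⁴ = 6.967
Step 5: 1.118 × 1.58⁵ = 11.008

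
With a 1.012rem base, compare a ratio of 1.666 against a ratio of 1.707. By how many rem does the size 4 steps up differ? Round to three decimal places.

At 1.666: 1.012 × 1.666⁴ = 7.79616rem
At 1.707: 1.012 × 1.707⁴ = 8.59240rem
Difference: 8.59240 − 7.79616 = 0.79624rem

0.796rem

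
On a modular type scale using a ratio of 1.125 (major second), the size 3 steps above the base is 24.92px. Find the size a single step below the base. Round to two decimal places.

The gap is -1 − (3) = -4 steps, so the factor is 1.125^-4.
24.92 ÷ 1.125⁴ = 24.92 ÷ 1.60181 ≈ 15.557

15.56px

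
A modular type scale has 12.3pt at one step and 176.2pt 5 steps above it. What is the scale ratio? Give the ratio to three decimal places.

r⁵ = 176.2 / 12.3, so r = (176.2/12.3)^(1/5).
r = 14.3252^(1/5) ≈ 1.7030

1.703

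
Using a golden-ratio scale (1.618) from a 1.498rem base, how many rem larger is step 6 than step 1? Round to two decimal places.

Step 1: 1.498 × 1.618 = 2.4238rem
Step 6: 1.498 × 1.618⁶ = 26.8771rem
Difference: 26.8771 − 2.4238 = 24.4533rem

24.45rem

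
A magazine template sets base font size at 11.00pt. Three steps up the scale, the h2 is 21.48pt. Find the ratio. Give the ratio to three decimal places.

r³ = 21.48 / 11.00, so r = (21.48/11.00)^(1/3).
r = 1.9527^(1/3) ≈ 1.2499

1.250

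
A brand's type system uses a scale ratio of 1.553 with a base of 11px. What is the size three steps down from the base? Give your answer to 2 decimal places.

2.94px

11.0 ÷ 1.553³ = 11.0 ÷ 3.74554 ≈ 2.94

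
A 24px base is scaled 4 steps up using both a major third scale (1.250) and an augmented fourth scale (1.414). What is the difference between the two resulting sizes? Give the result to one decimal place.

37.3px

Major third: 24.0 × 1.250⁴ = 58.594px
Augmented fourth: 24.0 × 1.414⁴ = 95.942px
Difference: 95.942 − 58.594 = 37.348px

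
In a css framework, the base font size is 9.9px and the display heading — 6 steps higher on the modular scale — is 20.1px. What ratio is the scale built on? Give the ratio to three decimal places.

1.125

r⁶ = 20.1 / 9.9, so r = (20.1/9.9)^(1/6).
r = 2.0303^(1/6) ≈ 1.1253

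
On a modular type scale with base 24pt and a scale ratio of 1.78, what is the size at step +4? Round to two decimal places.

240.93pt

A modular type scale is a geometric sequence: sizeₙ = base × rⁿ.
24.0 × 1.78⁴ = 24.0 × 10.03876 ≈ 240.93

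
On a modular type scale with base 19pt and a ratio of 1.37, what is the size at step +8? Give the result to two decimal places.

Each step on a modular scale multiplies by the ratio, so the size n steps from the base is base × ratioⁿ.
19.0 × 1.37⁸ = 19.0 × 12.40979 ≈ 235.79

235.79pt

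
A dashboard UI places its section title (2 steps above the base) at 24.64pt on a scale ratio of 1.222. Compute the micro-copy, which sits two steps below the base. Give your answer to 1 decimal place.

11.0pt

Moving from step +2 to step -2 is 4 steps down, so divide by r⁴.
24.64 ÷ 1.222⁴ = 24.64 ÷ 2.22990 ≈ 11.050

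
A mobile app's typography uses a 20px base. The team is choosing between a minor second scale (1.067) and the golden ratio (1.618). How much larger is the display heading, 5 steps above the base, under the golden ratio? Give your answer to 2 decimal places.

194.12px

Minor second: 20.0 × 1.067⁵ = 27.6600px
Golden ratio: 20.0 × 1.618⁵ = 221.7801px
Difference: 221.7801 − 27.6600 = 194.1201px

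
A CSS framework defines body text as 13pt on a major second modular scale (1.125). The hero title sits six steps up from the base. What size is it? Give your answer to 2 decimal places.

Every step multiplies by the scale ratio.
13.0 × 1.125⁶ = 13.0 × 2.02729 ≈ 26.35

26.35pt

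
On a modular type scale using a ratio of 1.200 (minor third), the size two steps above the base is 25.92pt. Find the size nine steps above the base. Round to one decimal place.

The gap is 9 − (2) = 7 steps, so the factor is 1.200^7.
25.92 × 1.200⁷ = 25.92 × 3.58318 ≈ 92.876

92.9pt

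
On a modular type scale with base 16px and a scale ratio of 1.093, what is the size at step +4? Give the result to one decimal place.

16.0 × 1.093⁴ = 16.0 × 1.42719 ≈ 22.83

22.8px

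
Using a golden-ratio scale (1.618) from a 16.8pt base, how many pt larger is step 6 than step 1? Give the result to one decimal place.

Step 1: 16.8 × 1.618 = 27.182pt
Step 6: 16.8 × 1.618⁶ = 301.426pt
Difference: 301.426 − 27.182 = 274.244pt

274.2pt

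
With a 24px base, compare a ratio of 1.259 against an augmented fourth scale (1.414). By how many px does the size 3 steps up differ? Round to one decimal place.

At 1.259: 24.0 × 1.259³ = 47.895px
Augmented fourth: 24.0 × 1.414³ = 67.852px
Difference: 67.852 − 47.895 = 19.957px

20.0px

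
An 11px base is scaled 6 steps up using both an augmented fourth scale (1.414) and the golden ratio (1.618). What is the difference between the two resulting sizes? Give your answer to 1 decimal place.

Augmented fourth: 11.0 × 1.414⁶ = 87.920px
Golden ratio: 11.0 × 1.618⁶ = 197.362px
Difference: 197.362 − 87.920 = 109.442px

109.4px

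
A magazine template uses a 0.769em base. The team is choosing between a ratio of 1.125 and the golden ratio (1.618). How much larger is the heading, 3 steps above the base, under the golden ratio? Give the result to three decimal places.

2.162em

At 1.125: 0.769 × 1.125³ = 1.09492em
Golden ratio: 0.769 × 1.618³ = 3.25733em
Difference: 3.25733 − 1.09492 = 2.16241em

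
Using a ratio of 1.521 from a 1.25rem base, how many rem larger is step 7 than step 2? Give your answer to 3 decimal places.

Step 2: 1.25 × 1.521² = 2.89180rem
Step 7: 1.25 × 1.521⁷ = 23.54044rem
Difference: 23.54044 − 2.89180 = 20.64864rem

20.649rem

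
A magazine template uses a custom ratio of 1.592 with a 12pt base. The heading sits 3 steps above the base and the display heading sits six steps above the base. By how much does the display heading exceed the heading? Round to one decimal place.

Step 3: 12.0 × 1.592³ = 48.418pt
Step 6: 12.0 × 1.592⁶ = 195.362pt
Difference: 195.362 − 48.418 = 146.944pt

146.9pt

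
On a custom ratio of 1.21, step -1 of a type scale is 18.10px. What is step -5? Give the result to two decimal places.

8.44px

18.10 ÷ 1.21⁴ = 18.10 ÷ 2.14359 ≈ 8.444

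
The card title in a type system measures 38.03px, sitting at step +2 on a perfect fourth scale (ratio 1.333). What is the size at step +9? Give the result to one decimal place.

The gap is 9 − (2) = 7 steps, so the factor is 1.333^7.
38.03 × 1.333⁷ = 38.03 × 7.47844 ≈ 284.405

284.4px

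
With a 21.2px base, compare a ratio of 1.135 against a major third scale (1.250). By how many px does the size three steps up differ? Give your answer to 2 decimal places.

At 1.135: 21.2 × 1.135³ = 30.9973px
Major third: 21.2 × 1.250³ = 41.4062px
Difference: 41.4062 − 30.9973 = 10.4089px

10.41px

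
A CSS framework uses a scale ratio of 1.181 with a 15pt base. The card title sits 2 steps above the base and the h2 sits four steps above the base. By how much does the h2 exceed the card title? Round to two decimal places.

Step 2: 15.0 × 1.181² = 20.9214pt
Step 4: 15.0 × 1.181⁴ = 29.1804pt
Difference: 29.1804 − 20.9214 = 8.2590pt

8.26pt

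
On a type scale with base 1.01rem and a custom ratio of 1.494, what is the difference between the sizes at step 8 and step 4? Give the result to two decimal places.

Step 4: 1.01 × 1.494⁴ = 5.0318rem
Step 8: 1.01 × 1.494⁸ = 25.0684rem
Difference: 25.0684 − 5.0318 = 20.0366rem

20.04rem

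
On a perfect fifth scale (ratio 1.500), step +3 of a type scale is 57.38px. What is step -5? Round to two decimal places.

2.24px

The gap is -5 − (3) = -8 steps, so the factor is 1.500^-8.
57.38 ÷ 1.500⁸ = 57.38 ÷ 25.62891 ≈ 2.239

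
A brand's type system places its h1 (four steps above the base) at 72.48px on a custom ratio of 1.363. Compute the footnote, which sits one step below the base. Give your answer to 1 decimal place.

The gap is -1 − (4) = -5 steps, so the factor is 1.363^-5.
72.48 ÷ 1.363⁵ = 72.48 ÷ 4.70413 ≈ 15.408

15.4px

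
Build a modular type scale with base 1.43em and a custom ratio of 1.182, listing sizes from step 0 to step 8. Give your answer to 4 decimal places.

Step 0: 1.43em
Step 1: 1.43 × 1.182 = 1.6903
Step 2: 1.43 × 1.182² = 1.9979
Step 3: 1.43 × 1.182³ = 2.3615
Step 4: 1.43 × 1.182⁴ = 2.7913
Step 5: 1.43 × 1.182⁵ = 3.2993
Step 6: 1.43 × 1.182⁶ = 3.8998
Step 7: 1.43 × 1.182⁷ = 4.6095
Step 8: 1.43 × 1.182⁸ = 5.4485

1.4300em, 1.6903em, 1.9979em, 2.3615em, 2.7913em, 3.2993em, 3.8998em, 4.6095em, 5.4485em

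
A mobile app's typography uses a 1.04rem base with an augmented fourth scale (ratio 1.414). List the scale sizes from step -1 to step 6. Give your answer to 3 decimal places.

0.736rem, 1.040rem, 1.471rem, 2.079rem, 2.940rem, 4.157rem, 5.879rem, 8.312rem

Step -1: 1.04 ÷ 1.414 = 0.736
Step 0: 1.04rem
Step 1: 1.04 × 1.414 = 1.471
Step 2: 1.04 × 1.414² = 2.079
Step 3: 1.04 × 1.414³ = 2.940
Step 4: 1.04 × 1.414⁴ = 4.157
Step 5: 1.04 × 1.414⁵ = 5.879
Step 6: 1.04 × 1.414⁶ = 8.312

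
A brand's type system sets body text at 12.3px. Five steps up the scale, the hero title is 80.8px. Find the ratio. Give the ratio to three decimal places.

The ratio satisfies 12.3 × r⁵ = 80.8, so r = (80.8 / 12.3)^(1/5).
r = 6.5691^(1/5) ≈ 1.4571

1.457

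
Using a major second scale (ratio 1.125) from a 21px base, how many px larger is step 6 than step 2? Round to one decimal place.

Step 2: 21.0 × 1.125² = 26.578px
Step 6: 21.0 × 1.125⁶ = 42.573px
Difference: 42.573 − 26.578 = 15.995px

16.0px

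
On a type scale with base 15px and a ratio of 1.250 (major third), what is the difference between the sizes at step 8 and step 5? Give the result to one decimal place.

Step 5: 15.0 × 1.250⁵ = 45.776px
Step 8: 15.0 × 1.250⁸ = 89.407px
Difference: 89.407 − 45.776 = 43.631px

43.6px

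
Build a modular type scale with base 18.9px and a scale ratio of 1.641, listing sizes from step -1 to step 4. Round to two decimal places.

Step -1: 18.9 ÷ 1.641 = 11.52
Step 0: 18.9px
Step 1: 18.9 × 1.641 = 31.01
Step 2: 18.9 × 1.641² = 50.90
Step 3: 18.9 × 1.641³ = 83.52
Step 4: 18.9 × 1.641⁴ = 137.06

11.52px, 18.90px, 31.01px, 50.90px, 83.52px, 137.06px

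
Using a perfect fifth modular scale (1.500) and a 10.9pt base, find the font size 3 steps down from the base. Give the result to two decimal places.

10.9 ÷ 1.500³ = 10.9 ÷ 3.37500 ≈ 3.23

3.23pt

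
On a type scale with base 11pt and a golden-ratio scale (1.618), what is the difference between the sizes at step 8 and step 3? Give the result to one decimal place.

Step 3: 11.0 × 1.618³ = 46.594pt
Step 8: 11.0 × 1.618⁸ = 516.679pt
Difference: 516.679 − 46.594 = 470.085pt

470.1pt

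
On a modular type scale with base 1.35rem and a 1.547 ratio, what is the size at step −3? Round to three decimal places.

Every step multiplies by the scale ratio.
1.35 ÷ 1.547³ = 1.35 ÷ 3.70229 ≈ 0.365

0.365rem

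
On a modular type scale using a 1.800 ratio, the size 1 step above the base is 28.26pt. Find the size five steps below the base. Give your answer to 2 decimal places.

0.83pt

Moving from step +1 to step -5 is 6 steps down, so divide by r⁶.
28.26 ÷ 1.800⁶ = 28.26 ÷ 34.01222 ≈ 0.831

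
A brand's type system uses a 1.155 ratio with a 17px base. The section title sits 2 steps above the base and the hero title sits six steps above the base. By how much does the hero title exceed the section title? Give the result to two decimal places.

17.68px

Step 2: 17.0 × 1.155² = 22.6784px
Step 6: 17.0 × 1.155⁶ = 40.3590px
Difference: 40.3590 − 22.6784 = 17.6806px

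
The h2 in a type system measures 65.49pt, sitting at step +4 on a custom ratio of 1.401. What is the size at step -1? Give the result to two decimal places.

The gap is -1 − (4) = -5 steps, so the factor is 1.401^-5.
65.49 ÷ 1.401⁵ = 65.49 ÷ 5.39748 ≈ 12.133

12.13pt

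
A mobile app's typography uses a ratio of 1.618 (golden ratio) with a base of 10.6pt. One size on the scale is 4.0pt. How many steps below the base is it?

2

1.618ⁿ = 10.6 / 4.0 = 2.6500
n = ln(2.6500) / ln(1.618) = 0.9746 / 0.4812 ≈ 2.03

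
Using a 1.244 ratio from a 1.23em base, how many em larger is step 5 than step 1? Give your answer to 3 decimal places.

2.134em

Step 1: 1.23 × 1.244 = 1.53012em
Step 5: 1.23 × 1.244⁵ = 3.66443em
Difference: 3.66443 − 1.53012 = 2.13431em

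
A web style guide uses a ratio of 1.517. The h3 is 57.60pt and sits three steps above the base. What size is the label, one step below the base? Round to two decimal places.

10.88pt

The gap is -1 − (3) = -4 steps, so the factor is 1.517^-4.
57.60 ÷ 1.517⁴ = 57.60 ÷ 5.29593 ≈ 10.876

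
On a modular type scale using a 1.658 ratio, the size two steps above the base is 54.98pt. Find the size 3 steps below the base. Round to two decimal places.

The gap is -3 − (2) = -5 steps, so the factor is 1.658^-5.
54.98 ÷ 1.658⁵ = 54.98 ÷ 12.52918 ≈ 4.388

4.39pt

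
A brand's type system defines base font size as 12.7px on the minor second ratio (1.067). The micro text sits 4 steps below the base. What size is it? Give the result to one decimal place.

9.8px

12.7 ÷ 1.067⁴ = 12.7 ÷ 1.29616 ≈ 9.80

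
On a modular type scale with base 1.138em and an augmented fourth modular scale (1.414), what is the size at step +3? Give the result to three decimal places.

3.217em

A modular type scale is a geometric sequence: sizeₙ = base × rⁿ.
1.138 × 1.414³ = 1.138 × 2.82715 ≈ 3.217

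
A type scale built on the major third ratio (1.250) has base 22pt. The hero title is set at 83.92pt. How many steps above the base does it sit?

6

1.250ⁿ = 83.92 / 22 = 3.8145
n = ln(3.8145) / ln(1.250) = 1.3388 / 0.2231 ≈ 6.00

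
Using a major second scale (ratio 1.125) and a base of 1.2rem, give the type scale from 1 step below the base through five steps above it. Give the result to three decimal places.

1.067rem, 1.200rem, 1.350rem, 1.519rem, 1.709rem, 1.922rem, 2.162rem

Step -1: 1.2 ÷ 1.125 = 1.067
Step 0: 1.2rem
Step 1: 1.2 × 1.125 = 1.350
Step 2: 1.2 × 1.125² = 1.519
Step 3: 1.2 × 1.125³ = 1.709
Step 4: 1.2 × 1.125⁴ = 1.922
Step 5: 1.2 × 1.125⁵ = 2.162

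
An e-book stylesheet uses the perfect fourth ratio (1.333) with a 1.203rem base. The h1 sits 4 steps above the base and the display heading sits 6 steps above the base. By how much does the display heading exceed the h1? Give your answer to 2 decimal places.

Step 4: 1.203 × 1.333⁴ = 3.7983rem
Step 6: 1.203 × 1.333⁶ = 6.7491rem
Difference: 6.7491 − 3.7983 = 2.9508rem

2.95rem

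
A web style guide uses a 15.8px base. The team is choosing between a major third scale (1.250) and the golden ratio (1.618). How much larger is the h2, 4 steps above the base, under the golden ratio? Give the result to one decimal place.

69.7px

Major third: 15.8 × 1.250⁴ = 38.574px
Golden ratio: 15.8 × 1.618⁴ = 108.286px
Difference: 108.286 − 38.574 = 69.712px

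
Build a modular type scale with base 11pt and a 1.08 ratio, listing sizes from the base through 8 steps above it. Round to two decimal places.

Step 0: 11pt
Step 1: 11.0 × 1.08 = 11.88
Step 2: 11.0 × 1.08² = 12.83
Step 3: 11.0 × 1.08³ = 13.86
Step 4: 11.0 × 1.08⁴ = 14.97
Step 5: 11.0 × 1.08⁵ = 16.16
Step 6: 11.0 × 1.08⁶ = 17.46
Step 7: 11.0 × 1.08⁷ = 18.85
Step 8: 11.0 × 1.08⁸ = 20.36

11.00pt, 11.88pt, 12.83pt, 13.86pt, 14.97pt, 16.16pt, 17.46pt, 18.85pt, 20.36pt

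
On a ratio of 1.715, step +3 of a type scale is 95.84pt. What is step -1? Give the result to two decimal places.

11.08pt

95.84 ÷ 1.715⁴ = 95.84 ÷ 8.65080 ≈ 11.079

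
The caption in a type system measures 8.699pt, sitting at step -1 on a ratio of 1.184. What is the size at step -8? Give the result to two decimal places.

2.67pt

8.699 ÷ 1.184⁷ = 8.699 ÷ 3.26183 ≈ 2.667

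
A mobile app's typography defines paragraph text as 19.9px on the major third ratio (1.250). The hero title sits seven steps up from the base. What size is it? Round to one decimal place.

94.9px

19.9 × 1.250⁷ = 19.9 × 4.76837 ≈ 94.89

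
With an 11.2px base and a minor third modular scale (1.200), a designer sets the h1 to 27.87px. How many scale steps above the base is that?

1.200ⁿ = 27.87 / 11.2 = 2.4884
n = ln(2.4884) / ln(1.200) = 0.9116 / 0.1823 ≈ 5.00

5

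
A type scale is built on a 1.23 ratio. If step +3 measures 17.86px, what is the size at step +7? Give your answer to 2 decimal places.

17.86 × 1.23⁴ = 17.86 × 2.28887 ≈ 40.879

40.88px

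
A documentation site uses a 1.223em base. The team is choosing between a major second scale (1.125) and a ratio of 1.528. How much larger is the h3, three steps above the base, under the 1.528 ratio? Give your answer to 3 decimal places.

Major second: 1.223 × 1.125³ = 1.74134em
At 1.528: 1.223 × 1.528³ = 4.36311em
Difference: 4.36311 − 1.74134 = 2.62177em

2.622em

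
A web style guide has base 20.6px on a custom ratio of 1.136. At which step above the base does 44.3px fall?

1.136ⁿ = 44.3 / 20.6 = 2.1505
n = ln(2.1505) / ln(1.136) = 0.7657 / 0.1275 ≈ 6.00

6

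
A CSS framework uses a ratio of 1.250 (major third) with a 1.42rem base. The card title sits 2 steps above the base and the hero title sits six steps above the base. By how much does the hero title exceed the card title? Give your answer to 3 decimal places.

3.198rem

Step 2: 1.42 × 1.250² = 2.21875rem
Step 6: 1.42 × 1.250⁶ = 5.41687rem
Difference: 5.41687 − 2.21875 = 3.19812rem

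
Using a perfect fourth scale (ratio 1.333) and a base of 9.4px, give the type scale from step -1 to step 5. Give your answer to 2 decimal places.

7.05px, 9.40px, 12.53px, 16.70px, 22.26px, 29.68px, 39.56px

Step -1: 9.4 ÷ 1.333 = 7.05
Step 0: 9.4px
Step 1: 9.4 × 1.333 = 12.53
Step 2: 9.4 × 1.333² = 16.70
Step 3: 9.4 × 1.333³ = 22.26
Step 4: 9.4 × 1.333⁴ = 29.68
Step 5: 9.4 × 1.333⁵ = 39.56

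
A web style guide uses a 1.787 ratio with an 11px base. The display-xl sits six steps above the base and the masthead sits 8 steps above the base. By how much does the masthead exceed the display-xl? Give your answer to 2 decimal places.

785.69px

Step 6: 11.0 × 1.787⁶ = 358.2119px
Step 8: 11.0 × 1.787⁸ = 1143.9028px
Difference: 1143.9028 − 358.2119 = 785.6909px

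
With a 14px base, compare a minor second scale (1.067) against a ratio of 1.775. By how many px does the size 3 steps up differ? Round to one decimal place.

61.3px

Minor second: 14.0 × 1.067³ = 17.007px
At 1.775: 14.0 × 1.775³ = 78.293px
Difference: 78.293 − 17.007 = 61.286px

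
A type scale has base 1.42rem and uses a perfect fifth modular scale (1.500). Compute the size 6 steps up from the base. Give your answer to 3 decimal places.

Every step multiplies by the scale ratio.
1.42 × 1.500⁶ = 1.42 × 11.39062 ≈ 16.175

16.175rem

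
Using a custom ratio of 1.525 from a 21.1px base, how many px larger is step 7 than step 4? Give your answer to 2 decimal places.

Step 4: 21.1 × 1.525⁴ = 114.1200px
Step 7: 21.1 × 1.525⁷ = 404.7356px
Difference: 404.7356 − 114.1200 = 290.6156px

290.62px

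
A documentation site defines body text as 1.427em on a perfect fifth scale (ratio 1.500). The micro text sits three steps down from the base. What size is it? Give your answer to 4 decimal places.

0.4228em

Each step on a modular scale multiplies by the ratio, so the size n steps from the base is base × ratioⁿ.
1.427 ÷ 1.500³ = 1.427 ÷ 3.37500 ≈ 0.4228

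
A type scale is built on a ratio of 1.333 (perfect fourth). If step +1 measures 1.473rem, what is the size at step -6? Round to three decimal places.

The gap is -6 − (1) = -7 steps, so the factor is 1.333^-7.
1.473 ÷ 1.333⁷ = 1.473 ÷ 7.47844 ≈ 0.197

0.197rem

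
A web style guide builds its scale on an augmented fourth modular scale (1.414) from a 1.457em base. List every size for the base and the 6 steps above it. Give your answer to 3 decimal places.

Step 0: 1.457em
Step 1: 1.457 × 1.414 = 2.060
Step 2: 1.457 × 1.414² = 2.913
Step 3: 1.457 × 1.414³ = 4.119
Step 4: 1.457 × 1.414⁴ = 5.824
Step 5: 1.457 × 1.414⁵ = 8.236
Step 6: 1.457 × 1.414⁶ = 11.645

1.457em, 2.060em, 2.913em, 4.119em, 5.824em, 8.236em, 11.645em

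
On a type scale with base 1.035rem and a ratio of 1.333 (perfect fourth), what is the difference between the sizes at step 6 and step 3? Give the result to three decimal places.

Step 3: 1.035 × 1.333³ = 2.45149rem
Step 6: 1.035 × 1.333⁶ = 5.80659rem
Difference: 5.80659 − 2.45149 = 3.35510rem

3.355rem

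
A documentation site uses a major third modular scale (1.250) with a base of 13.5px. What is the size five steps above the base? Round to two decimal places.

A modular type scale is a geometric sequence: sizeₙ = base × rⁿ.
13.5 × 1.250⁵ = 13.5 × 3.05176 ≈ 41.20

41.20px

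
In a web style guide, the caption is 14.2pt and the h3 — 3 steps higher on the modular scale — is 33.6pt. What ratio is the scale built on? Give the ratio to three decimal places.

r³ = 33.6 / 14.2, so r = (33.6/14.2)^(1/3).
r = 2.3662^(1/3) ≈ 1.3326

1.333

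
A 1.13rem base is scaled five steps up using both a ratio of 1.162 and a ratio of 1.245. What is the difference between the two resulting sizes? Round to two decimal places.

0.99rem

At 1.162: 1.13 × 1.162⁵ = 2.3939rem
At 1.245: 1.13 × 1.245⁵ = 3.3801rem
Difference: 3.3801 − 2.3939 = 0.9862rem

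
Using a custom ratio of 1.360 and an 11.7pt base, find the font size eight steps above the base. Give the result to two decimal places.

11.7 × 1.360⁸ = 11.7 × 11.70338 ≈ 136.93

136.93pt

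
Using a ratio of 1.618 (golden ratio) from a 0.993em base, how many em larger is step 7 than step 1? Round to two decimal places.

27.22em

Step 1: 0.993 × 1.618 = 1.6067em
Step 7: 0.993 × 1.618⁷ = 28.8270em
Difference: 28.8270 − 1.6067 = 27.2203em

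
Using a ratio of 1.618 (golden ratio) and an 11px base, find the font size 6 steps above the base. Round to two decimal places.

Every step multiplies by the scale ratio.
11.0 × 1.618⁶ = 11.0 × 17.94201 ≈ 197.36

197.36px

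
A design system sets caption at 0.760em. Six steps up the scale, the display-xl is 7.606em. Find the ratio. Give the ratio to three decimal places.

r⁶ = 7.606 / 0.760, so r = (7.606/0.760)^(1/6).
r = 10.0079^(1/6) ≈ 1.4680

1.468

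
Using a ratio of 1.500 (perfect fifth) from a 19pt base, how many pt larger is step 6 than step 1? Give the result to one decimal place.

Step 1: 19.0 × 1.500 = 28.500pt
Step 6: 19.0 × 1.500⁶ = 216.422pt
Difference: 216.422 − 28.500 = 187.922pt

187.9pt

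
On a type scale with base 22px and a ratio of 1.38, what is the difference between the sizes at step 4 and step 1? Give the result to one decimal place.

49.4px

Step 1: 22.0 × 1.38 = 30.360px
Step 4: 22.0 × 1.38⁴ = 79.788px
Difference: 79.788 − 30.360 = 49.428px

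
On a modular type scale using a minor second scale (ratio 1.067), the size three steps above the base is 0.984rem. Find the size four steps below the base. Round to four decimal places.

0.6249rem

The gap is -4 − (3) = -7 steps, so the factor is 1.067^-7.
0.984 ÷ 1.067⁷ = 0.984 ÷ 1.57453 ≈ 0.6249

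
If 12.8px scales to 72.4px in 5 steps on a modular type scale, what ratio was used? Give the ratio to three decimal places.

1.414

r⁵ = 72.4 / 12.8, so r = (72.4/12.8)^(1/5).
r = 5.6562^(1/5) ≈ 1.4142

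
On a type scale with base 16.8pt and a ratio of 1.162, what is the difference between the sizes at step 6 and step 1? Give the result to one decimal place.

21.8pt

Step 1: 16.8 × 1.162 = 19.522pt
Step 6: 16.8 × 1.162⁶ = 41.357pt
Difference: 41.357 − 19.522 = 21.835pt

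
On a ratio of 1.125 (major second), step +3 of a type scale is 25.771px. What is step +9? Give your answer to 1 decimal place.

The gap is 9 − (3) = 6 steps, so the factor is 1.125^6.
25.771 × 1.125⁶ = 25.771 × 2.02729 ≈ 52.245

52.2px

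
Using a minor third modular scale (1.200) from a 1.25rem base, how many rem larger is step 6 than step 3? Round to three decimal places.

Step 3: 1.25 × 1.200³ = 2.16000rem
Step 6: 1.25 × 1.200⁶ = 3.73248rem
Difference: 3.73248 − 2.16000 = 1.57248rem

1.572rem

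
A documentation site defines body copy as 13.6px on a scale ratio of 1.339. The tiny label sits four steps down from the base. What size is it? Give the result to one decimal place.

Each step on a modular scale multiplies by the ratio, so the size n steps from the base is base × ratioⁿ.
13.6 ÷ 1.339⁴ = 13.6 ÷ 3.21457 ≈ 4.23

4.2px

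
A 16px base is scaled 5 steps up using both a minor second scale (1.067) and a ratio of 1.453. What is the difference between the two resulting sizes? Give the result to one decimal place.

Minor second: 16.0 × 1.067⁵ = 22.128px
At 1.453: 16.0 × 1.453⁵ = 103.621px
Difference: 103.621 − 22.128 = 81.493px

81.5px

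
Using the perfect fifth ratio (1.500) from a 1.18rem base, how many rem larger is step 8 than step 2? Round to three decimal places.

27.587rem

Step 2: 1.18 × 1.500² = 2.65500rem
Step 8: 1.18 × 1.500⁸ = 30.24211rem
Difference: 30.24211 − 2.65500 = 27.58711rem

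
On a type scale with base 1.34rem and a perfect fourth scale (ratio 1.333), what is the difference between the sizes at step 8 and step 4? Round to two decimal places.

Step 4: 1.34 × 1.333⁴ = 4.2308rem
Step 8: 1.34 × 1.333⁸ = 13.3581rem
Difference: 13.3581 − 4.2308 = 9.1273rem

9.13rem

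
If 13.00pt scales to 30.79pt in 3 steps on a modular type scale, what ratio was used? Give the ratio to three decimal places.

1.333

r³ = 30.79 / 13.00, so r = (30.79/13.00)^(1/3).
r = 2.3685^(1/3) ≈ 1.3330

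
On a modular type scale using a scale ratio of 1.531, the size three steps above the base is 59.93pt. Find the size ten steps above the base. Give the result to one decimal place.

1181.6pt

59.93 × 1.531⁷ = 59.93 × 19.71634 ≈ 1181.600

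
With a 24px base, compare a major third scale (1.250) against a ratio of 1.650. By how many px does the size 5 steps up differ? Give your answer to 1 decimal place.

Major third: 24.0 × 1.250⁵ = 73.242px
At 1.650: 24.0 × 1.650⁵ = 293.515px
Difference: 293.515 − 73.242 = 220.273px

220.3px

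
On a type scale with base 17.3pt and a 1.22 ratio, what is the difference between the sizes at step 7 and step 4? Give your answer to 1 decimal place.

31.3pt

Step 4: 17.3 × 1.22⁴ = 38.325pt
Step 7: 17.3 × 1.22⁷ = 69.593pt
Difference: 69.593 − 38.325 = 31.268pt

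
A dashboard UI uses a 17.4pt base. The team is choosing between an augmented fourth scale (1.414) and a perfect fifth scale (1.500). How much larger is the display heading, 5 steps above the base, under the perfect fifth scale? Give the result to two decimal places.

Augmented fourth: 17.4 × 1.414⁵ = 98.3550pt
Perfect fifth: 17.4 × 1.500⁵ = 132.1312pt
Difference: 132.1312 − 98.3550 = 33.7762pt

33.78pt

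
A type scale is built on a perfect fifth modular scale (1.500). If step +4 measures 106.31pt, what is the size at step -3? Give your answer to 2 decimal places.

6.22pt

106.31 ÷ 1.500⁷ = 106.31 ÷ 17.08594 ≈ 6.222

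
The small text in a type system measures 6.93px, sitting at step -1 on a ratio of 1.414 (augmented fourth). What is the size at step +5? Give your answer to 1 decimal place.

Moving from step -1 to step +5 is 6 steps up, so multiply by r⁶.
6.93 × 1.414⁶ = 6.93 × 7.99275 ≈ 55.390

55.4px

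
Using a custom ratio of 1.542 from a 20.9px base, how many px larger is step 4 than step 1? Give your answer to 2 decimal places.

85.94px

Step 1: 20.9 × 1.542 = 32.2278px
Step 4: 20.9 × 1.542⁴ = 118.1636px
Difference: 118.1636 − 32.2278 = 85.9358px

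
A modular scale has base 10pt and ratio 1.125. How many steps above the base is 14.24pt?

1.125ⁿ = 14.24 / 10 = 1.4240
n = ln(1.4240) / ln(1.125) = 0.3535 / 0.1178 ≈ 3.00

3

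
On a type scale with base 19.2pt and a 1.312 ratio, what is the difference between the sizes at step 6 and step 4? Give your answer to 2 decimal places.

41.04pt

Step 4: 19.2 × 1.312⁴ = 56.8901pt
Step 6: 19.2 × 1.312⁶ = 97.9274pt
Difference: 97.9274 − 56.8901 = 41.0373pt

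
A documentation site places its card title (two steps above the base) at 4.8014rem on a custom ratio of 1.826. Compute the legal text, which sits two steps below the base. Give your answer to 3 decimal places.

4.8014 ÷ 1.826⁴ = 4.8014 ÷ 11.11740 ≈ 0.432

0.432rem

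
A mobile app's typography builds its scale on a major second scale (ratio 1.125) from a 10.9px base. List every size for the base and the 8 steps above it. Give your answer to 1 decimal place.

10.9px, 12.3px, 13.8px, 15.5px, 17.5px, 19.6px, 22.1px, 24.9px, 28.0px

Step 0: 10.9px
Step 1: 10.9 × 1.125 = 12.3
Step 2: 10.9 × 1.125² = 13.8
Step 3: 10.9 × 1.125³ = 15.5
Step 4: 10.9 × 1.125⁴ = 17.5
Step 5: 10.9 × 1.125⁵ = 19.6
Step 6: 10.9 × 1.125⁶ = 22.1
Step 7: 10.9 × 1.125⁷ = 24.9
Step 8: 10.9 × 1.125⁸ = 28.0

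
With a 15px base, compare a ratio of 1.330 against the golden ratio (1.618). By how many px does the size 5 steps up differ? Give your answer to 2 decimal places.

103.91px

At 1.330: 15.0 × 1.330⁵ = 62.4237px
Golden ratio: 15.0 × 1.618⁵ = 166.3351px
Difference: 166.3351 − 62.4237 = 103.9114px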